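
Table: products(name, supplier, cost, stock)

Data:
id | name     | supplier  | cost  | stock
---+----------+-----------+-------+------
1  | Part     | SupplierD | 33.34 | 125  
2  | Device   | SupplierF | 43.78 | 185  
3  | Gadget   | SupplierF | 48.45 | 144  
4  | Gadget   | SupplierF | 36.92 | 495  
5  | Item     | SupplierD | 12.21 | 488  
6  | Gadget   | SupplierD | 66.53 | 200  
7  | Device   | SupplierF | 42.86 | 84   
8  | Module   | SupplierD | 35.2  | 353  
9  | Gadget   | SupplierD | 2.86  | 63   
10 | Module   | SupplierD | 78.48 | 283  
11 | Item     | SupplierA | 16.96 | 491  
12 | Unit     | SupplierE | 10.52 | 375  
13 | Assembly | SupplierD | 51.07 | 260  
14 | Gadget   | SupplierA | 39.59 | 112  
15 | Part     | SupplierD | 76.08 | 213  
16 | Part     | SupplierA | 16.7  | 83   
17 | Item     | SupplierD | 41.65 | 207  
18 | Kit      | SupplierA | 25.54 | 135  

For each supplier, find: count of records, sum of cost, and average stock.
SELECT supplier,
       COUNT(*) as cnt,
       SUM(cost) as total_cost,
       AVG(stock) as avg_stock
FROM products
GROUP BY supplier

Result:
  SupplierA: 4 records, 98.79 total cost, 205.25 avg stock
  SupplierD: 9 records, 397.42 total cost, 243.56 avg stock
  SupplierE: 1 records, 10.52 total cost, 375.00 avg stock
  SupplierF: 4 records, 172.01 total cost, 227.00 avg stock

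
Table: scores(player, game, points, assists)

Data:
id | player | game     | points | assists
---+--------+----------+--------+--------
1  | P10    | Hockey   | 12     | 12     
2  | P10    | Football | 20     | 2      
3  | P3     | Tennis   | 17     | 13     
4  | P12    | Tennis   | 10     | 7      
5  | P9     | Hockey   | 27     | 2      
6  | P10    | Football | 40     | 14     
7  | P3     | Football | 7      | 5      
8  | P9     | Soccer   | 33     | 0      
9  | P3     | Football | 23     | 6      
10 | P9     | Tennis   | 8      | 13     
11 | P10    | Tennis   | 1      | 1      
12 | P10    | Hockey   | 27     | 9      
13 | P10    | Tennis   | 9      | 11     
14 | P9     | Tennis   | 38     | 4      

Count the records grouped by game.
SELECT game, COUNT(*) as count
FROM scores
GROUP BY game

Result:
  Football: 4
  Hockey: 3
  Soccer: 1
  Tennis: 6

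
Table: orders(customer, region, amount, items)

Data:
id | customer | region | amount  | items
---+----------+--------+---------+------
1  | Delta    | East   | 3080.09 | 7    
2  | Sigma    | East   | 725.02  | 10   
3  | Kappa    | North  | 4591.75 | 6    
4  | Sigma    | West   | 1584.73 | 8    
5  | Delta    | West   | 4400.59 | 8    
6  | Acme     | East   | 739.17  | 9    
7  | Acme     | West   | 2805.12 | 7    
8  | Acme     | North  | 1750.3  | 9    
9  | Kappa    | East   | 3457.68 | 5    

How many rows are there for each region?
SELECT region, COUNT(*) as count
FROM orders
GROUP BY region

Result:
  East: 4
  North: 2
  West: 3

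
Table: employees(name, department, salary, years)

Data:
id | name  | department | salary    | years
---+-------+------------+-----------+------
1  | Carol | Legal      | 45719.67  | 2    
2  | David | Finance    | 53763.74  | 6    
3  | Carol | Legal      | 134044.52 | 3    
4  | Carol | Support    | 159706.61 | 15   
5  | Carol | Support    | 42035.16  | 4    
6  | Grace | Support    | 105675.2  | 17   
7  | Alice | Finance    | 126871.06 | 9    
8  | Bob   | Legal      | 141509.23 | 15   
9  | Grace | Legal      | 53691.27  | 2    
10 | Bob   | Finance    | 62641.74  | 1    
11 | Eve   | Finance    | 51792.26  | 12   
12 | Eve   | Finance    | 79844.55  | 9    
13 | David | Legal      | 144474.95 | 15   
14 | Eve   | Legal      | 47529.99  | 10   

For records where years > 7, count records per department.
SELECT department, COUNT(*)
FROM employees
WHERE years > 7
GROUP BY department

Note: WHERE filters rows before grouping.

Result:
  Finance: 3
  Legal: 3
  Support: 2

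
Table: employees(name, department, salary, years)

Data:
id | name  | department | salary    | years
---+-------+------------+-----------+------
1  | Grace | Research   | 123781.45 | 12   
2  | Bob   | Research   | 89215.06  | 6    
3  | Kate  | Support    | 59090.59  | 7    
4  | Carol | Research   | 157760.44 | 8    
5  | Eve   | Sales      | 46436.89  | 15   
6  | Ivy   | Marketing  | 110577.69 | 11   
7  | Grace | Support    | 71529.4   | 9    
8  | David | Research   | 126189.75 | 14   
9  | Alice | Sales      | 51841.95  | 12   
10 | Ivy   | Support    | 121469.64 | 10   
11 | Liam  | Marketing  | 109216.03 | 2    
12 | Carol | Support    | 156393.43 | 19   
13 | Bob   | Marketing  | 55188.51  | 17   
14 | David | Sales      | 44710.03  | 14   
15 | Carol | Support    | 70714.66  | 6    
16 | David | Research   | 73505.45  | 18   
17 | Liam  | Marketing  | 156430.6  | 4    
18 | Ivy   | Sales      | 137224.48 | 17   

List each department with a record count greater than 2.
SELECT department, COUNT(*) as cnt
FROM employees
GROUP BY department
HAVING COUNT(*) > 2

Result:
  Marketing: 4
  Research: 5
  Sales: 4
  Support: 5

Note: HAVING filters groups after aggregation, WHERE filters rows before.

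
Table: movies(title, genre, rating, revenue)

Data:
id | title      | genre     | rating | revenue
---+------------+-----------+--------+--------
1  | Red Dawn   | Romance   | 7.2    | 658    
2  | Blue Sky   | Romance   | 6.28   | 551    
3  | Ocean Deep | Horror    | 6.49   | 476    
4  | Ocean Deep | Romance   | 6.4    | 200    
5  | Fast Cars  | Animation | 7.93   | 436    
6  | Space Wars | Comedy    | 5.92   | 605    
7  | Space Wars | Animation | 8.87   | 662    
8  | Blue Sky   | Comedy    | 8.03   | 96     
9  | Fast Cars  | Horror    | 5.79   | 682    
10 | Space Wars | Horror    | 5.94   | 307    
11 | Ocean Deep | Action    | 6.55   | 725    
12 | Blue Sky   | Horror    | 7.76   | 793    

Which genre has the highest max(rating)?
SELECT genre, MAX(rating) as val
FROM movies
GROUP BY genre
ORDER BY val DESC
LIMIT 1

Result: Animation with max(rating) = 8.87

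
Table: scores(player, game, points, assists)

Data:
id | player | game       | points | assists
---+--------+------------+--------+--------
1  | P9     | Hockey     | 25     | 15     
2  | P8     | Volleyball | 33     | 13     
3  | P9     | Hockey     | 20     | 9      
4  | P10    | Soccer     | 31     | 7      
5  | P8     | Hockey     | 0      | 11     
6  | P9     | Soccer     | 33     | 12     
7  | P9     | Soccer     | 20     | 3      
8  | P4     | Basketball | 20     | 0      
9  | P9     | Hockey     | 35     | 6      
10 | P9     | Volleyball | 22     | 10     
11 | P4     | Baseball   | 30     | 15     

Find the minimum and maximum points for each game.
SELECT game, MIN(points), MAX(points)
FROM scores
GROUP BY game

Result:
  Baseball: min=30, max=30
  Basketball: min=20, max=20
  Hockey: min=0, max=35
  Soccer: min=20, max=33
  Volleyball: min=22, max=33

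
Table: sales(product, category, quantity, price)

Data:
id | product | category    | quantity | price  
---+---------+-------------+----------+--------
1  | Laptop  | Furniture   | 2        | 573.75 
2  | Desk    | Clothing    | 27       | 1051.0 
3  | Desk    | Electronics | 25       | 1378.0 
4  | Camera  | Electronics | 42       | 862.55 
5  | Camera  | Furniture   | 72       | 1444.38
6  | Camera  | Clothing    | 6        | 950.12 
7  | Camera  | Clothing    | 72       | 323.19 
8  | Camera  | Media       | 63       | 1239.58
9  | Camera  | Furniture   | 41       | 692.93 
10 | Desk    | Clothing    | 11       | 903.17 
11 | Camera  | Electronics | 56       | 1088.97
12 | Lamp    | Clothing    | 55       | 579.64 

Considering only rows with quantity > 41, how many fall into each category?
SELECT category, COUNT(*)
FROM sales
WHERE quantity > 41
GROUP BY category

Note: WHERE filters rows before grouping.

Result:
  Clothing: 2
  Electronics: 2
  Furniture: 1
  Media: 1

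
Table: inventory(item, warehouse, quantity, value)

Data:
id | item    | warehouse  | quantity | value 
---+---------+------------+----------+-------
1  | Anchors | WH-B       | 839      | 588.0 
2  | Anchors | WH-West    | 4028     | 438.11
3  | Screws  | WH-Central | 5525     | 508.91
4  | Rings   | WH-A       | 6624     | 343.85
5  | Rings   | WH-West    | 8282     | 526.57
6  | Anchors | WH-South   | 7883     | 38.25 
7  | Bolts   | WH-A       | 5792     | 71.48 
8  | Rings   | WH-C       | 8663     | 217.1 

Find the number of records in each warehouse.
SELECT warehouse, COUNT(*) as count
FROM inventory
GROUP BY warehouse

Result:
  WH-A: 2
  WH-B: 1
  WH-C: 1
  WH-Central: 1
  WH-South: 1
  WH-West: 2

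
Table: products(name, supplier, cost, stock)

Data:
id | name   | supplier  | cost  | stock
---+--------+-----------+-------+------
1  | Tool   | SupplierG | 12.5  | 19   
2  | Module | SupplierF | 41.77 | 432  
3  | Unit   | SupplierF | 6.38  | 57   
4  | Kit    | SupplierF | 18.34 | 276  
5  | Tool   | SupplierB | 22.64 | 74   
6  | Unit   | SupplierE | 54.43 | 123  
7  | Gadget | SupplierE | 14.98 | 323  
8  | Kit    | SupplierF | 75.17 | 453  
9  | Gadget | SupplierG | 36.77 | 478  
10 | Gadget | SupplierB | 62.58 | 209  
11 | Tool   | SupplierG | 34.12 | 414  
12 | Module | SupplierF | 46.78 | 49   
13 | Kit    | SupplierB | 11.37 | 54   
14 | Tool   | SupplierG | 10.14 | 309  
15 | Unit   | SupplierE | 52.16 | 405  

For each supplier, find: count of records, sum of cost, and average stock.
SELECT supplier,
       COUNT(*) as cnt,
       SUM(cost) as total_cost,
       AVG(stock) as avg_stock
FROM products
GROUP BY supplier

Result:
  SupplierB: 3 records, 96.59 total cost, 112.33 avg stock
  SupplierE: 3 records, 121.57 total cost, 283.67 avg stock
  SupplierF: 5 records, 188.44 total cost, 253.40 avg stock
  SupplierG: 4 records, 93.53 total cost, 305.00 avg stock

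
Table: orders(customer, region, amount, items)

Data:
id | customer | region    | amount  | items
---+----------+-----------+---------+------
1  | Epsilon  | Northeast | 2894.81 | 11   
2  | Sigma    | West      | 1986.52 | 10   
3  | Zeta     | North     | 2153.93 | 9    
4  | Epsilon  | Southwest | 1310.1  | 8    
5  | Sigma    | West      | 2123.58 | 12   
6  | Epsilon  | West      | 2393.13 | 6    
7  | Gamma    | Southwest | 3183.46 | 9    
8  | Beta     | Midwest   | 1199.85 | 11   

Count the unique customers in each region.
SELECT region, COUNT(DISTINCT customer)
FROM orders
GROUP BY region

Result:
  Midwest: 1 distinct
  North: 1 distinct
  Northeast: 1 distinct
  Southwest: 2 distinct
  West: 2 distinct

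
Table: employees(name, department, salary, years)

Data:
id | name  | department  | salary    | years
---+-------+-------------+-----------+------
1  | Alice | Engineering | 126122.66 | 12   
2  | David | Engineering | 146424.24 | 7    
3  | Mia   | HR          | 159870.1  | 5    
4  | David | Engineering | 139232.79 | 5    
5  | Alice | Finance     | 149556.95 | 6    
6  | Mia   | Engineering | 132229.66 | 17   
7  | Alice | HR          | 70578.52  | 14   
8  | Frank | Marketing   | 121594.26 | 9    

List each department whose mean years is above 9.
SELECT department, AVG(years)
FROM employees
GROUP BY department
HAVING AVG(years) > 9

Result:
  Engineering: avg=10.25
  HR: avg=9.50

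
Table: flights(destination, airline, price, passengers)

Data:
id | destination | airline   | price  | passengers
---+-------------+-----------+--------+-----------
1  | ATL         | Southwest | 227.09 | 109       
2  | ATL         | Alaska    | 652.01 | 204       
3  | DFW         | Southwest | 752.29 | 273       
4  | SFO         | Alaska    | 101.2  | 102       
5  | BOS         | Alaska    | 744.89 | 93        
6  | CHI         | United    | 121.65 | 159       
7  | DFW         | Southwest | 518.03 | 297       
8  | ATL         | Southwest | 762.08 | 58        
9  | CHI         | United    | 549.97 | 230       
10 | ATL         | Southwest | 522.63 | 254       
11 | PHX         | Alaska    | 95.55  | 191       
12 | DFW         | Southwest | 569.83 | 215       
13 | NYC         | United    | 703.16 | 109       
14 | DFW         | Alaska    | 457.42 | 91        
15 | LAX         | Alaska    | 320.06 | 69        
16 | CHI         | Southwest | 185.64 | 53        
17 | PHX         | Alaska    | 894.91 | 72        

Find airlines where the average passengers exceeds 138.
SELECT airline, AVG(passengers)
FROM flights
GROUP BY airline
HAVING AVG(passengers) > 138

Result:
  Southwest: avg=179.86
  United: avg=166.00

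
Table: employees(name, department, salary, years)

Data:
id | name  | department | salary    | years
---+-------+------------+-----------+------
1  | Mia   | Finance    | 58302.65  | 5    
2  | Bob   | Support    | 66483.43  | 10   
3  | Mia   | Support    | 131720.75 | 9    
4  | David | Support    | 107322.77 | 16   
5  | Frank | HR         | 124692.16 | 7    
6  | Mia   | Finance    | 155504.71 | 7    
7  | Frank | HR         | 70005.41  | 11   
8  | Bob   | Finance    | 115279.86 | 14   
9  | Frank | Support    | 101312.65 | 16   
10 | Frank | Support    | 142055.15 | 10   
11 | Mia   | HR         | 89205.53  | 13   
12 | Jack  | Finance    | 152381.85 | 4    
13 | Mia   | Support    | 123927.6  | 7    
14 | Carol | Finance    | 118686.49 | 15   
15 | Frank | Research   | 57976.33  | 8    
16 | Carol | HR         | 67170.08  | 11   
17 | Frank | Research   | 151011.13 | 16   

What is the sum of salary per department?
SELECT department, SUM(salary) as result
FROM employees
GROUP BY department

Result:
  Finance: 600155.56
  HR: 351073.18
  Research: 208987.46
  Support: 672822.35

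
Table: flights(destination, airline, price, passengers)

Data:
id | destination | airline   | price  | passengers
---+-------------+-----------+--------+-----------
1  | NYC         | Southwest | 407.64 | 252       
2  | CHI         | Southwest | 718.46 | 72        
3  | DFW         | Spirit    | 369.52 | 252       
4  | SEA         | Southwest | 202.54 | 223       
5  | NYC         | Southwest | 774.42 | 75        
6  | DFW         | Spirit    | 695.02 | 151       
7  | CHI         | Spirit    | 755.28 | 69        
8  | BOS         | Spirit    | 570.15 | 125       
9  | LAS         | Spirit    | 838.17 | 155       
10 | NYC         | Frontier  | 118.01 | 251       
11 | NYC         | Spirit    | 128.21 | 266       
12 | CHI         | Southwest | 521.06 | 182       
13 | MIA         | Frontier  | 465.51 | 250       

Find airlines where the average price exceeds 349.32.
SELECT airline, AVG(price)
FROM flights
GROUP BY airline
HAVING AVG(price) > 349.32

Result:
  Southwest: avg=524.82
  Spirit: avg=559.39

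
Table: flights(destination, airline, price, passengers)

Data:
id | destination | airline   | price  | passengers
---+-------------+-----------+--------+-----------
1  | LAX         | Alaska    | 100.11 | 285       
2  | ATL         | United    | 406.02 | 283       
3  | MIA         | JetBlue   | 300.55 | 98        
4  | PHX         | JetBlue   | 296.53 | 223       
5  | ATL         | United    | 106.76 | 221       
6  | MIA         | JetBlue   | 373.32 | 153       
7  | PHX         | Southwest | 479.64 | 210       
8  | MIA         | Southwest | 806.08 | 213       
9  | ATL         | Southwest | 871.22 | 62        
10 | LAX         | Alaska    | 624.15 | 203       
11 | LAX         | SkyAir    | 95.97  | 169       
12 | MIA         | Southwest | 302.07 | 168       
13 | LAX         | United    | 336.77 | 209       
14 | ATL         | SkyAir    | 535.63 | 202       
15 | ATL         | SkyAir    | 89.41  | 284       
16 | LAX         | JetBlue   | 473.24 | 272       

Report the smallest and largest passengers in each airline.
SELECT airline, MIN(passengers), MAX(passengers)
FROM flights
GROUP BY airline

Result:
  Alaska: min=203, max=285
  JetBlue: min=98, max=272
  SkyAir: min=169, max=284
  Southwest: min=62, max=213
  United: min=209, max=283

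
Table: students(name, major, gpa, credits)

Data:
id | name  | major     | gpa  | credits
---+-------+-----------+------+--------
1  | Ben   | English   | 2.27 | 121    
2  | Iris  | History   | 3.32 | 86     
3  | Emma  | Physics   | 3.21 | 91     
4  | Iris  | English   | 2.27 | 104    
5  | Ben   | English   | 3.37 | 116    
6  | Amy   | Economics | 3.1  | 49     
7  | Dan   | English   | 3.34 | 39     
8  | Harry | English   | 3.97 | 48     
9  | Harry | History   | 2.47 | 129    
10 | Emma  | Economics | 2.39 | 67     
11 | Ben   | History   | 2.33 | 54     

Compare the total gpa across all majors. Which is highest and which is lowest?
SELECT major, SUM(gpa)
FROM students
GROUP BY major
ORDER BY SUM(gpa)

All groups:
  Physics: 3.21
  Economics: 5.49
  History: 8.12
  English: 15.22

Highest: English (15.22)
Lowest: Physics (3.21)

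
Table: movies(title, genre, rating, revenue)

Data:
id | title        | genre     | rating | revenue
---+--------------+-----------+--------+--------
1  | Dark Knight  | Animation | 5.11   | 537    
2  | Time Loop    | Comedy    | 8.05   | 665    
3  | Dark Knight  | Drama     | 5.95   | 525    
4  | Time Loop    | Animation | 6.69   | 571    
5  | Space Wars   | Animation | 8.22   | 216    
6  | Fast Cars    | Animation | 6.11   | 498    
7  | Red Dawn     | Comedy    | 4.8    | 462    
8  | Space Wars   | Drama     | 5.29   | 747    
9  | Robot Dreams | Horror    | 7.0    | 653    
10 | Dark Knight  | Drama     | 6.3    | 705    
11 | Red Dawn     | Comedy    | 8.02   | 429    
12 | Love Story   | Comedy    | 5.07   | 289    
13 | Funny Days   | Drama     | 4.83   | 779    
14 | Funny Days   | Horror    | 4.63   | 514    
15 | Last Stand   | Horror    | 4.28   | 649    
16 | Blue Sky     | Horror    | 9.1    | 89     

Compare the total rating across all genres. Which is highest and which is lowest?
SELECT genre, SUM(rating)
FROM movies
GROUP BY genre
ORDER BY SUM(rating)

All groups:
  Drama: 22.37
  Horror: 25.01
  Comedy: 25.94
  Animation: 26.13

Highest: Animation (26.13)
Lowest: Drama (22.37)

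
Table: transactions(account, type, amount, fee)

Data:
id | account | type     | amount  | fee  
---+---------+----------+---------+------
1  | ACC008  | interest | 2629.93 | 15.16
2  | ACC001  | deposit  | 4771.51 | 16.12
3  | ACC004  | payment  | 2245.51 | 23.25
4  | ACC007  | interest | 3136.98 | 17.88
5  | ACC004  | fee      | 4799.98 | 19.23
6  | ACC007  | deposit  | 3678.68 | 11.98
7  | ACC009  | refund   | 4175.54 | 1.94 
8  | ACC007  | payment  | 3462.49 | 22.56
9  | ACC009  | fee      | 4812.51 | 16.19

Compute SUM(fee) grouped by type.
SELECT type, SUM(fee) as result
FROM transactions
GROUP BY type

Result:
  deposit: 28.10
  fee: 35.42
  interest: 33.04
  payment: 45.81
  refund: 1.94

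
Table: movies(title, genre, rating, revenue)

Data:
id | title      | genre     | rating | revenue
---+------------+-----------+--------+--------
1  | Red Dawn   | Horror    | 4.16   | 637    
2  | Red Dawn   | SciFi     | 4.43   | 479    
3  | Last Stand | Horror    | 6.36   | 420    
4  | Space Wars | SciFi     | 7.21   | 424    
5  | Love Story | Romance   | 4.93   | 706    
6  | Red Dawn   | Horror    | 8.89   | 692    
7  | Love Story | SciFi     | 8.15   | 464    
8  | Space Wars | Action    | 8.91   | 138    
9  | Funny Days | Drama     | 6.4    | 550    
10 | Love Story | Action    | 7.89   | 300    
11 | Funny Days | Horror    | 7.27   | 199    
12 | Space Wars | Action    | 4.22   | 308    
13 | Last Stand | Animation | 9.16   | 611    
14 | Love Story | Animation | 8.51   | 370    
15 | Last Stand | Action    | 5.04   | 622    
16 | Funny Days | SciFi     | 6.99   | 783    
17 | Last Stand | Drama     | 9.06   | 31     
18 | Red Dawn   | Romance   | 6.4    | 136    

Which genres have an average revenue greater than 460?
SELECT genre, AVG(revenue)
FROM movies
GROUP BY genre
HAVING AVG(revenue) > 460

Result:
  Animation: avg=490.50
  Horror: avg=487.00
  SciFi: avg=537.50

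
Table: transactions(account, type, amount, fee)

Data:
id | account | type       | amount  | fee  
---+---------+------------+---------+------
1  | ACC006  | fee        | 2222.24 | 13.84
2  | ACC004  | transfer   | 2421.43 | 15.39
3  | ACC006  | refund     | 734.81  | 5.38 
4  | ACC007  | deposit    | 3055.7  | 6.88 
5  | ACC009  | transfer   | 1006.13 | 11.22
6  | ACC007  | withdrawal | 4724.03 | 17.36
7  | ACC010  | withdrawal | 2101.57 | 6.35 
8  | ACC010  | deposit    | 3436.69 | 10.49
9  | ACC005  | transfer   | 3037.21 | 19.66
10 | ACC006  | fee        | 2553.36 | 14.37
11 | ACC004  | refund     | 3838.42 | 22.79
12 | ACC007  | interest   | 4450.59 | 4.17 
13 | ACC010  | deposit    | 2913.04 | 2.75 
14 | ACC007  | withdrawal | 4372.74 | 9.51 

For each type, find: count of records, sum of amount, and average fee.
SELECT type,
       COUNT(*) as cnt,
       SUM(amount) as total_amount,
       AVG(fee) as avg_fee
FROM transactions
GROUP BY type

Result:
  deposit: 3 records, 9405.43 total amount, 6.71 avg fee
  fee: 2 records, 4775.60 total amount, 14.11 avg fee
  interest: 1 records, 4450.59 total amount, 4.17 avg fee
  refund: 2 records, 4573.23 total amount, 14.09 avg fee
  transfer: 3 records, 6464.77 total amount, 15.42 avg fee
  withdrawal: 3 records, 11198.34 total amount, 11.07 avg fee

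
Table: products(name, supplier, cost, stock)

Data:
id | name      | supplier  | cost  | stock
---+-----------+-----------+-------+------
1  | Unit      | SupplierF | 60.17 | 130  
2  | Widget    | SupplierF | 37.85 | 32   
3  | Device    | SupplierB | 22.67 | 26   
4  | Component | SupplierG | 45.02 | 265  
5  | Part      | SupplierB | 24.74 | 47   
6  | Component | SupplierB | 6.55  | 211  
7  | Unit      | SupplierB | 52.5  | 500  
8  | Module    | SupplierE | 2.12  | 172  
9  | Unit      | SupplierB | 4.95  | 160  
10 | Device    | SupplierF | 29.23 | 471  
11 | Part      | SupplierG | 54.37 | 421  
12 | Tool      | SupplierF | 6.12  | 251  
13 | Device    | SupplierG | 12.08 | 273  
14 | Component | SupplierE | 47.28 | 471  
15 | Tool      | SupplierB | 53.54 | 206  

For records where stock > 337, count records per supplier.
SELECT supplier, COUNT(*)
FROM products
WHERE stock > 337
GROUP BY supplier

Note: WHERE filters rows before grouping.

Result:
  SupplierB: 1
  SupplierE: 1
  SupplierF: 1
  SupplierG: 1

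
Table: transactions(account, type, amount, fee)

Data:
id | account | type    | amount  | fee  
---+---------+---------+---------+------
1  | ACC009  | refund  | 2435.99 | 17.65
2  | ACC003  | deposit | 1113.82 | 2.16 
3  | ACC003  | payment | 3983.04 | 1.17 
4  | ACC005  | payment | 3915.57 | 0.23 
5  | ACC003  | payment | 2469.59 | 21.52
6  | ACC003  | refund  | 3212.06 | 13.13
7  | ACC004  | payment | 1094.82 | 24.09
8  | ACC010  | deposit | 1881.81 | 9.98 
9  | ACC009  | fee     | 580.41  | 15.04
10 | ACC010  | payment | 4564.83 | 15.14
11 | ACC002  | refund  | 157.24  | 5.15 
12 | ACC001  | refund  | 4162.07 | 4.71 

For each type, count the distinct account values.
SELECT type, COUNT(DISTINCT account)
FROM transactions
GROUP BY type

Result:
  deposit: 2 distinct
  fee: 1 distinct
  payment: 4 distinct
  refund: 4 distinct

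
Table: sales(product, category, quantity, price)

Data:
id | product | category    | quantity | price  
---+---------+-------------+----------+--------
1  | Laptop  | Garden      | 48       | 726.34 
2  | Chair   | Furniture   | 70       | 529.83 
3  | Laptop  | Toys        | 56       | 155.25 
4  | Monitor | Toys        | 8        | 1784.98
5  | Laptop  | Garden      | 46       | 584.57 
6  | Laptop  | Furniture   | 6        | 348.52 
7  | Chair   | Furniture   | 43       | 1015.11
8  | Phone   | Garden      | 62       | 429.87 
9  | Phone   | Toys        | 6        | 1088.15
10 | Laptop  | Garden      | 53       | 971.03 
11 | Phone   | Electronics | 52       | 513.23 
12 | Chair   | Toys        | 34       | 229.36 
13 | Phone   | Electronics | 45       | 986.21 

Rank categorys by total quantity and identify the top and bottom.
SELECT category, SUM(quantity)
FROM sales
GROUP BY category
ORDER BY SUM(quantity)

All groups:
  Electronics: 97
  Toys: 104
  Furniture: 119
  Garden: 209

Highest: Garden (209)
Lowest: Electronics (97)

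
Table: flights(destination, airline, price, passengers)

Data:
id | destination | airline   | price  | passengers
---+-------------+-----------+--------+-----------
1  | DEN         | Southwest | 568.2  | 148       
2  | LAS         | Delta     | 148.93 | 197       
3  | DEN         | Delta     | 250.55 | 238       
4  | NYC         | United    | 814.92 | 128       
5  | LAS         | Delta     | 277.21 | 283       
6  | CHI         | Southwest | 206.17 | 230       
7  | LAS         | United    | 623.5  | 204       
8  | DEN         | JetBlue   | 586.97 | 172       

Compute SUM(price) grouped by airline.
SELECT airline, SUM(price) as result
FROM flights
GROUP BY airline

Result:
  Delta: 676.69
  JetBlue: 586.97
  Southwest: 774.37
  United: 1438.42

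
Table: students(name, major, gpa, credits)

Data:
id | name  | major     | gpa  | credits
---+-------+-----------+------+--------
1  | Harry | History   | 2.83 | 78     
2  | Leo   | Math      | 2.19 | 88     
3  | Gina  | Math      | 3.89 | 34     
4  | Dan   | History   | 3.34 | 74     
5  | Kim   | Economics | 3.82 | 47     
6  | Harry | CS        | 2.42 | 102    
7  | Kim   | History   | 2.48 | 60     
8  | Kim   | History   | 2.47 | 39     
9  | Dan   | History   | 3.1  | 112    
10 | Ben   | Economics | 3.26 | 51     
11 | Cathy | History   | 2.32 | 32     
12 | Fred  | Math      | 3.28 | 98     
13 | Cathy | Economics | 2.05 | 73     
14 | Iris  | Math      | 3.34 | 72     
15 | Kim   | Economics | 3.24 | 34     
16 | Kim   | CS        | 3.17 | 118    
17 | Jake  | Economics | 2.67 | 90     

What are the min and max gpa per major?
SELECT major, MIN(gpa), MAX(gpa)
FROM students
GROUP BY major

Result:
  CS: min=2.42, max=3.17
  Economics: min=2.05, max=3.82
  History: min=2.32, max=3.34
  Math: min=2.19, max=3.89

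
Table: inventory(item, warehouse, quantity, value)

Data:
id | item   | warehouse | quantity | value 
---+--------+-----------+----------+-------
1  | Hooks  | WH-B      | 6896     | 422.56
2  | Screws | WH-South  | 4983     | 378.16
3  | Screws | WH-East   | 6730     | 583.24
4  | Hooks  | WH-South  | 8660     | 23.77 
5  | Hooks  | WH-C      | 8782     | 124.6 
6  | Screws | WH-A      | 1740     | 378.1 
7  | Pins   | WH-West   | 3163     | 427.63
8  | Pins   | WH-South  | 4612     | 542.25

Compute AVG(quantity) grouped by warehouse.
SELECT warehouse, AVG(quantity) as result
FROM inventory
GROUP BY warehouse

Result:
  WH-A: 1740.00
  WH-B: 6896.00
  WH-C: 8782.00
  WH-East: 6730.00
  WH-South: 6085.00
  WH-West: 3163.00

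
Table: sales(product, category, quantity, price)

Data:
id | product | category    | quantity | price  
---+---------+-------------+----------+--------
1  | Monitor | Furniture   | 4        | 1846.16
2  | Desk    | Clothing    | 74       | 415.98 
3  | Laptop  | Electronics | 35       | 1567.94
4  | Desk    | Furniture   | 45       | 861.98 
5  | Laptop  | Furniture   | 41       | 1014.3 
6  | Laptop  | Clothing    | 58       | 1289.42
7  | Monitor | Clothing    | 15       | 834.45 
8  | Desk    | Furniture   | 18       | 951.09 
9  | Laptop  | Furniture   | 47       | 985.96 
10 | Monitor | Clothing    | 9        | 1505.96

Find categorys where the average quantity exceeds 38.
SELECT category, AVG(quantity)
FROM sales
GROUP BY category
HAVING AVG(quantity) > 38

Result:
  Clothing: avg=39.00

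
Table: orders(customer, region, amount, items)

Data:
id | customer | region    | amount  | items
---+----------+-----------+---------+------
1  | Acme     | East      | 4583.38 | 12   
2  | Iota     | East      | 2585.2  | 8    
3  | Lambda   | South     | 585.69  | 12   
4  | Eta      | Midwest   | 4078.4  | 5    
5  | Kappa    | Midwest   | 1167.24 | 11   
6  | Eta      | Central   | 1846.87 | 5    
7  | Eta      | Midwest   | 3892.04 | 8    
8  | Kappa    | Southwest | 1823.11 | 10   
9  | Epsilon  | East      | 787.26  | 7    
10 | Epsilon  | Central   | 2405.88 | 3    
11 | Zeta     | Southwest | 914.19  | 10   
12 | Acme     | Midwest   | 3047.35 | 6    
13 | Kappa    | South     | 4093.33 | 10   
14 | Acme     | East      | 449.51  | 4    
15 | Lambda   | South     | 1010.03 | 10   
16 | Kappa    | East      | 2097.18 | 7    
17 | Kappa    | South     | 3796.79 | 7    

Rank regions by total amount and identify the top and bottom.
SELECT region, SUM(amount)
FROM orders
GROUP BY region
ORDER BY SUM(amount)

All groups:
  Southwest: 2737.30
  Central: 4252.75
  South: 9485.84
  East: 10502.53
  Midwest: 12185.03

Highest: Midwest (12185.03)
Lowest: Southwest (2737.30)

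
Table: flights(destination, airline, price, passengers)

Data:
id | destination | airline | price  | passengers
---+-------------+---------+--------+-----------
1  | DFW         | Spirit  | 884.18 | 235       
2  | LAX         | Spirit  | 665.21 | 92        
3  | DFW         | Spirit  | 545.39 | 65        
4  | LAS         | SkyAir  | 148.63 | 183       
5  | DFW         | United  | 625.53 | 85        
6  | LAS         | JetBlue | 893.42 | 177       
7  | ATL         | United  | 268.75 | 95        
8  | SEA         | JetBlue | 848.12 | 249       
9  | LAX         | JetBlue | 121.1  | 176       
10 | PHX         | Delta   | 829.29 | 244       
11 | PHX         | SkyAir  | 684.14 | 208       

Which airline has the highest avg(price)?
SELECT airline, AVG(price) as val
FROM flights
GROUP BY airline
ORDER BY val DESC
LIMIT 1

Result: Delta with avg(price) = 829.29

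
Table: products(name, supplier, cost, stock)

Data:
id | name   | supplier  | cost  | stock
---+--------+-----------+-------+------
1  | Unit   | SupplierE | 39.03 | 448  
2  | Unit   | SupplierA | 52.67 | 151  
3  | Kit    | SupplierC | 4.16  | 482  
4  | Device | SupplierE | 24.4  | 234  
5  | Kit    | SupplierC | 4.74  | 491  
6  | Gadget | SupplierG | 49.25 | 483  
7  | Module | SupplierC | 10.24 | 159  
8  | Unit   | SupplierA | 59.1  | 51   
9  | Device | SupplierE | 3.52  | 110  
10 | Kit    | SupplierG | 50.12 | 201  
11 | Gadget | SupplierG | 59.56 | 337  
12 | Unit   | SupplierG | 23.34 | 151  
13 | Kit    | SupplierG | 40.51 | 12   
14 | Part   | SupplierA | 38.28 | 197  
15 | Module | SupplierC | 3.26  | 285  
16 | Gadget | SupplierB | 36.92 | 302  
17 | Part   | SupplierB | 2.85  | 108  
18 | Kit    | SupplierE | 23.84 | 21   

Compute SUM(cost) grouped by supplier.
SELECT supplier, SUM(cost) as result
FROM products
GROUP BY supplier

Result:
  SupplierA: 150.05
  SupplierB: 39.77
  SupplierC: 22.40
  SupplierE: 90.79
  SupplierG: 222.78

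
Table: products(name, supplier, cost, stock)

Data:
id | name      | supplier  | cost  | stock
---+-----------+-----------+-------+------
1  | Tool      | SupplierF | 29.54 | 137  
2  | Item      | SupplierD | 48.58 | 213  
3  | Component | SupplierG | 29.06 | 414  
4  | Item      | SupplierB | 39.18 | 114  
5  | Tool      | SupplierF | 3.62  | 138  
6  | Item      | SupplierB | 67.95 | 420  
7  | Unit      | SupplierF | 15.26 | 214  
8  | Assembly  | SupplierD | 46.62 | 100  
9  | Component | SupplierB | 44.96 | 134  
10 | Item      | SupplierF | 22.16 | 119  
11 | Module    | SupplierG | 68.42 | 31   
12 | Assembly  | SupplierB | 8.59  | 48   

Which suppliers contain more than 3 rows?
SELECT supplier, COUNT(*) as cnt
FROM products
GROUP BY supplier
HAVING COUNT(*) > 3

Result:
  SupplierB: 4
  SupplierF: 4

Note: HAVING filters groups after aggregation, WHERE filters rows before.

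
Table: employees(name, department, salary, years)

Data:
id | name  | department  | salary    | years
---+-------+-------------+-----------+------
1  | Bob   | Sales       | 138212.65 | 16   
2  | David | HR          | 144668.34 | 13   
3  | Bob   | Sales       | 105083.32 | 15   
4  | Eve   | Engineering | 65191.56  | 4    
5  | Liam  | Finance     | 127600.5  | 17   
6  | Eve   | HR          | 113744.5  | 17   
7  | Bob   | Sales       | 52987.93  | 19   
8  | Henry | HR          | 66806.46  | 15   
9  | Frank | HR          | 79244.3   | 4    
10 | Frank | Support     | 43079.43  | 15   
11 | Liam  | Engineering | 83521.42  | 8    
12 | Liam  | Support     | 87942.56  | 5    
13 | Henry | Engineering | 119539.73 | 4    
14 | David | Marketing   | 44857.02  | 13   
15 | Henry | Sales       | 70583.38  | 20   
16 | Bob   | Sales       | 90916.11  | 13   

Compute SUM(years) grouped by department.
SELECT department, SUM(years) as result
FROM employees
GROUP BY department

Result:
  Engineering: 16
  Finance: 17
  HR: 49
  Marketing: 13
  Sales: 83
  Support: 20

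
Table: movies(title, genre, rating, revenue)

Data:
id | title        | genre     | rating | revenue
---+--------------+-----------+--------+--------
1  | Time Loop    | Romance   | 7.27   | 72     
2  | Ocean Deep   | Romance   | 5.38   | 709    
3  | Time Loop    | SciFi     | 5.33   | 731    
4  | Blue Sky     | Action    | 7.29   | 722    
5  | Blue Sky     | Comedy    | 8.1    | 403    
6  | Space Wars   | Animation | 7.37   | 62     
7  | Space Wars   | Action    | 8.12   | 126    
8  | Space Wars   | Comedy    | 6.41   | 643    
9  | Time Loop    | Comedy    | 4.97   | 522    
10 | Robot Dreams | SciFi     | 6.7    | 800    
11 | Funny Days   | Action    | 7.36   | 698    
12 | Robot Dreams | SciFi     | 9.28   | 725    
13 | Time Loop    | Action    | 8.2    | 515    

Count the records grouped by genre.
SELECT genre, COUNT(*) as count
FROM movies
GROUP BY genre

Result:
  Action: 4
  Animation: 1
  Comedy: 3
  Romance: 2
  SciFi: 3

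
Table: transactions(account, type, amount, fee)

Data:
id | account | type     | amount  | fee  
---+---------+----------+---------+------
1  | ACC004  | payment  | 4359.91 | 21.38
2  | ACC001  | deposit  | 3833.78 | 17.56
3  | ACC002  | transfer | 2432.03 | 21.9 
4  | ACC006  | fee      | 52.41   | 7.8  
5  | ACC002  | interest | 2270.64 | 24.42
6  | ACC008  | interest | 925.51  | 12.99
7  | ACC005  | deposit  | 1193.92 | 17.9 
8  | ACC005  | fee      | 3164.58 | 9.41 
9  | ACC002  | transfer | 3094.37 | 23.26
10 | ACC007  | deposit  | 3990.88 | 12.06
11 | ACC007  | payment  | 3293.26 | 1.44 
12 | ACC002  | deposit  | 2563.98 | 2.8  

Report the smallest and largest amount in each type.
SELECT type, MIN(amount), MAX(amount)
FROM transactions
GROUP BY type

Result:
  deposit: min=1193.92, max=3990.88
  fee: min=52.41, max=3164.58
  interest: min=925.51, max=2270.64
  payment: min=3293.26, max=4359.91
  transfer: min=2432.03, max=3094.37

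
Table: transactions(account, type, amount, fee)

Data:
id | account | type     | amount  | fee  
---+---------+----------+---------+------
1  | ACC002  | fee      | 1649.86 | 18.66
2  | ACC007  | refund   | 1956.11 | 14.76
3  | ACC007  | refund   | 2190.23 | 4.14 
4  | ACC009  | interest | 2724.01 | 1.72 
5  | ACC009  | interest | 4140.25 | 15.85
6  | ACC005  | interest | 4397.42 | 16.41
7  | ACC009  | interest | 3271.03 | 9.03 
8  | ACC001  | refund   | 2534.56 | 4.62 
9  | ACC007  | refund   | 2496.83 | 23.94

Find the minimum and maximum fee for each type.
SELECT type, MIN(fee), MAX(fee)
FROM transactions
GROUP BY type

Result:
  fee: min=18.66, max=18.66
  interest: min=1.72, max=16.41
  refund: min=4.14, max=23.94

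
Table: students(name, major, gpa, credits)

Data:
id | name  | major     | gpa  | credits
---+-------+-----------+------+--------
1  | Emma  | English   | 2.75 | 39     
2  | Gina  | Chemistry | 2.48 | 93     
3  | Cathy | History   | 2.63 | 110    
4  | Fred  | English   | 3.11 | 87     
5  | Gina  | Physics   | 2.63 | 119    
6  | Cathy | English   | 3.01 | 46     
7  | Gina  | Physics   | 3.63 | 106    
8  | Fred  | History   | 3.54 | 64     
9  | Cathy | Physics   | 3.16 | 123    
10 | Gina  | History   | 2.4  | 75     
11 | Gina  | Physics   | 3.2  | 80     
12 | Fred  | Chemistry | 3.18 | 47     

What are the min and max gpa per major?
SELECT major, MIN(gpa), MAX(gpa)
FROM students
GROUP BY major

Result:
  Chemistry: min=2.48, max=3.18
  English: min=2.75, max=3.11
  History: min=2.40, max=3.54
  Physics: min=2.63, max=3.63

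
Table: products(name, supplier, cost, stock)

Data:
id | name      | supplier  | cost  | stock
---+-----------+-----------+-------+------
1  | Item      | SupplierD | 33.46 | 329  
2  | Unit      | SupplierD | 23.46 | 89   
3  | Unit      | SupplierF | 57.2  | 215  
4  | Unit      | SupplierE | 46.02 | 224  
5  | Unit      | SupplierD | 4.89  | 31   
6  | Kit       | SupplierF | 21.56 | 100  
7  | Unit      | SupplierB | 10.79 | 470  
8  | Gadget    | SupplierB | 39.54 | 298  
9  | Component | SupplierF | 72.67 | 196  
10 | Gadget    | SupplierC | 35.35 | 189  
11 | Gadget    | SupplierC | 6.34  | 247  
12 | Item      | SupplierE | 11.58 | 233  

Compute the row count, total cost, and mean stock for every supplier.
SELECT supplier,
       COUNT(*) as cnt,
       SUM(cost) as total_cost,
       AVG(stock) as avg_stock
FROM products
GROUP BY supplier

Result:
  SupplierB: 2 records, 50.33 total cost, 384.00 avg stock
  SupplierC: 2 records, 41.69 total cost, 218.00 avg stock
  SupplierD: 3 records, 61.81 total cost, 149.67 avg stock
  SupplierE: 2 records, 57.60 total cost, 228.50 avg stock
  SupplierF: 3 records, 151.43 total cost, 170.33 avg stock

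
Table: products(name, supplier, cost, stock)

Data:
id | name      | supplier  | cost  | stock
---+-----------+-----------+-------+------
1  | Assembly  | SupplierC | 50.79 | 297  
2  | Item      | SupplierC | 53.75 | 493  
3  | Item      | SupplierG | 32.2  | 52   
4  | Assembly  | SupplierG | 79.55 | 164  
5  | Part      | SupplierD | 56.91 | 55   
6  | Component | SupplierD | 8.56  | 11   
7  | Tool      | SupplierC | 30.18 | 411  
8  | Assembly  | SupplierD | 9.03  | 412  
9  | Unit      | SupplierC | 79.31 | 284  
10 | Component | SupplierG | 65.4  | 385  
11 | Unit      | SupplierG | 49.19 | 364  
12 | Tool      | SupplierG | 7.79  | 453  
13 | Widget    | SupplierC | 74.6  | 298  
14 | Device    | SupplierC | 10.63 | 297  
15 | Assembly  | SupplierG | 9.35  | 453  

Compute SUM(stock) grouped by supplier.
SELECT supplier, SUM(stock) as result
FROM products
GROUP BY supplier

Result:
  SupplierC: 2080
  SupplierD: 478
  SupplierG: 1871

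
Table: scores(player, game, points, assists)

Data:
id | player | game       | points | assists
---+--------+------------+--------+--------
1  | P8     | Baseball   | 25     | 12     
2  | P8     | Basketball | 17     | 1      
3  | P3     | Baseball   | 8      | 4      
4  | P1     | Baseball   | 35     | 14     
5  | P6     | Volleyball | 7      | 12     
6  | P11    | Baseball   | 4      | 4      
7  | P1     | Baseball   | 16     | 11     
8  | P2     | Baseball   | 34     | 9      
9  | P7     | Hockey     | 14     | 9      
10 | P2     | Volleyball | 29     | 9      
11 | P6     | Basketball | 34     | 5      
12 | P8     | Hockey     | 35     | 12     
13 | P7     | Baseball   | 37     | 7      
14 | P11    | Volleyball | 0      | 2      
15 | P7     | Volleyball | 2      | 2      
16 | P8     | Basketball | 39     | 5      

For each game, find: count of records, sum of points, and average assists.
SELECT game,
       COUNT(*) as cnt,
       SUM(points) as total_points,
       AVG(assists) as avg_assists
FROM scores
GROUP BY game

Result:
  Baseball: 7 records, 159 total points, 8.71 avg assists
  Basketball: 3 records, 90 total points, 3.67 avg assists
  Hockey: 2 records, 49 total points, 10.50 avg assists
  Volleyball: 4 records, 38 total points, 6.25 avg assists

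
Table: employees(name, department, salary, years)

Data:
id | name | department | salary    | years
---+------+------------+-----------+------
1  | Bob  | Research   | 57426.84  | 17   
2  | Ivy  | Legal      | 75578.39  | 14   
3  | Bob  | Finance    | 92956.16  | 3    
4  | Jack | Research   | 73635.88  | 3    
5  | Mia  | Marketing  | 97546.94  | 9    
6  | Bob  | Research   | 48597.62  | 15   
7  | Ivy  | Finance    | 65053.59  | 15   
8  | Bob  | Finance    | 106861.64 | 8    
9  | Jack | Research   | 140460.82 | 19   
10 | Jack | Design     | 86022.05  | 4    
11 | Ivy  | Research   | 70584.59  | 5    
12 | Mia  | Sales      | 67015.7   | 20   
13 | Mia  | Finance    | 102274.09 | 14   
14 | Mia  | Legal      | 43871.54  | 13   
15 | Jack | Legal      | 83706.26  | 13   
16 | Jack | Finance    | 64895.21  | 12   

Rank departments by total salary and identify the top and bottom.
SELECT department, SUM(salary)
FROM employees
GROUP BY department
ORDER BY SUM(salary)

All groups:
  Sales: 67015.70
  Design: 86022.05
  Marketing: 97546.94
  Legal: 203156.19
  Research: 390705.75
  Finance: 432040.69

Highest: Finance (432040.69)
Lowest: Sales (67015.70)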